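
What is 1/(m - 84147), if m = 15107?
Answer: -1/69040 ≈ -1.4484e-5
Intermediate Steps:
1/(m - 84147) = 1/(15107 - 84147) = 1/(-69040) = -1/69040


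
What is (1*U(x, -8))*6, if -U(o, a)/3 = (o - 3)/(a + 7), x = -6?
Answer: -162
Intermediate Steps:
U(o, a) = -3*(-3 + o)/(7 + a) (U(o, a) = -3*(o - 3)/(a + 7) = -3*(-3 + o)/(7 + a))
(1*U(x, -8))*6 = (1*(3*(3 - 1*(-6))/(7 - 8)))*6 = (1*(3*(3 + 6)/(-1)))*6 = (1*(3*(-1)*9))*6 = (1*(-27))*6 = -27*6 = -162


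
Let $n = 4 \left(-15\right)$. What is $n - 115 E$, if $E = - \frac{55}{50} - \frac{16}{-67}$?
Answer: $\frac{5231}{134} \approx 39.037$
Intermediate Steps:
$n = -60$
$E = - \frac{577}{670}$ ($E = \left(-55\right) \frac{1}{50} - - \frac{16}{67} = - \frac{11}{10} + \frac{16}{67} = - \frac{577}{670} \approx -0.86119$)
$n - 115 E = -60 - - \frac{13271}{134} = -60 + \frac{13271}{134} = \frac{5231}{134}$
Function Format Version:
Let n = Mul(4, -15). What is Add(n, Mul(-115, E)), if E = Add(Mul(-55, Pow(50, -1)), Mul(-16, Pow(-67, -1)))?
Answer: Rational(5231, 134) ≈ 39.037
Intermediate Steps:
n = -60
E = Rational(-577, 670) (E = Add(Mul(-55, Rational(1, 50)), Mul(-16, Rational(-1, 67))) = Add(Rational(-11, 10), Rational(16, 67)) = Rational(-577, 670) ≈ -0.86119)
Add(n, Mul(-115, E)) = Add(-60, Mul(-115, Rational(-577, 670))) = Add(-60, Rational(13271, 134)) = Rational(5231, 134)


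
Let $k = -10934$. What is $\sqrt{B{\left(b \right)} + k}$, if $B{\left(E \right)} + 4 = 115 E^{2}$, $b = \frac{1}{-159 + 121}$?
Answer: $\frac{i \sqrt{15794357}}{38} \approx 104.58 i$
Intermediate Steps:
$b = - \frac{1}{38}$ ($b = \frac{1}{-38} = - \frac{1}{38} \approx -0.026316$)
$B{\left(E \right)} = -4 + 115 E^{2}$
$\sqrt{B{\left(b \right)} + k} = \sqrt{\left(-4 + 115 \left(- \frac{1}{38}\right)^{2}\right) - 10934} = \sqrt{\left(-4 + 115 \cdot \frac{1}{1444}\right) - 10934} = \sqrt{\left(-4 + \frac{115}{1444}\right) - 10934} = \sqrt{- \frac{5661}{1444} - 10934} = \sqrt{- \frac{15794357}{1444}} = \frac{i \sqrt{15794357}}{38}$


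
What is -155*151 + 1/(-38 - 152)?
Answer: -4446951/190 ≈ -23405.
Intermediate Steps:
-155*151 + 1/(-38 - 152) = -23405 + 1/(-190) = -23405 - 1/190 = -4446951/190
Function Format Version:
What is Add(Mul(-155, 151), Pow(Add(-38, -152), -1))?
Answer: Rational(-4446951, 190) ≈ -23405.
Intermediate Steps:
Add(Mul(-155, 151), Pow(Add(-38, -152), -1)) = Add(-23405, Pow(-190, -1)) = Add(-23405, Rational(-1, 190)) = Rational(-4446951, 190)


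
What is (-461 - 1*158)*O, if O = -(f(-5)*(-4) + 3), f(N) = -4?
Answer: 11761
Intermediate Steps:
O = -19 (O = -(-4*(-4) + 3) = -(16 + 3) = -1*19 = -19)
(-461 - 1*158)*O = (-461 - 1*158)*(-19) = (-461 - 158)*(-19) = -619*(-19) = 11761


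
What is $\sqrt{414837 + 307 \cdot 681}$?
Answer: $4 \sqrt{38994} \approx 789.88$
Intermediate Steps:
$\sqrt{414837 + 307 \cdot 681} = \sqrt{414837 + 209067} = \sqrt{623904} = 4 \sqrt{38994}$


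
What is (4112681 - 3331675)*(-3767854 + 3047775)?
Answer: -562386019474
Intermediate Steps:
(4112681 - 3331675)*(-3767854 + 3047775) = 781006*(-720079) = -562386019474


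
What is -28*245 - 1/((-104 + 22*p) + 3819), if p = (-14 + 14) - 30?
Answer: -20957301/3055 ≈ -6860.0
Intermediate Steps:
p = -30 (p = 0 - 30 = -30)
-28*245 - 1/((-104 + 22*p) + 3819) = -28*245 - 1/((-104 + 22*(-30)) + 3819) = -6860 - 1/((-104 - 660) + 3819) = -6860 - 1/(-764 + 3819) = -6860 - 1/3055 = -20957301/3055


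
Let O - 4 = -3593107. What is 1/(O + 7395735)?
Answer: 1/3802632 ≈ 2.6298e-7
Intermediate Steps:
O = -3593103 (O = 4 - 3593107 = -3593103)
1/(O + 7395735) = 1/(-3593103 + 7395735) = 1/3802632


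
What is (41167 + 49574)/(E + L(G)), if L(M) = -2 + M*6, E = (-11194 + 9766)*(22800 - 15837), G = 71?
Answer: -90741/9942740 ≈ -0.0091264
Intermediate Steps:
E = -9943164 (E = -1428*6963 = -9943164)
L(M) = -2 + 6*M
(41167 + 49574)/(E + L(G)) = (41167 + 49574)/(-9943164 + (-2 + 6*71)) = 90741/(-9943164 + (-2 + 426)) = 90741/(-9943164 + 424) = 90741/(-9942740) = 90741*(-1/9942740) = -90741/9942740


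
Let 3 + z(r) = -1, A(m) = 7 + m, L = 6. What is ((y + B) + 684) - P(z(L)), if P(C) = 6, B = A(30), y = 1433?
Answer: 2148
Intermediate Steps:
z(r) = -4 (z(r) = -3 - 1 = -4)
B = 37 (B = 7 + 30 = 37)
((y + B) + 684) - P(z(L)) = ((1433 + 37) + 684) - 1*6 = (1470 + 684) - 6 = 2154 - 6 = 2148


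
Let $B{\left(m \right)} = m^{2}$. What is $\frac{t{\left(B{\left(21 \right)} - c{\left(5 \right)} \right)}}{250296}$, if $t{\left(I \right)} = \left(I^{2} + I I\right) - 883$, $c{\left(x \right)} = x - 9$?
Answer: $\frac{395167}{250296} \approx 1.5788$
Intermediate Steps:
$c{\left(x \right)} = -9 + x$
$t{\left(I \right)} = -883 + 2 I^{2}$ ($t{\left(I \right)} = \left(I^{2} + I^{2}\right) - 883 = 2 I^{2} - 883 = -883 + 2 I^{2}$)
$\frac{t{\left(B{\left(21 \right)} - c{\left(5 \right)} \right)}}{250296} = \frac{-883 + 2 \left(21^{2} - \left(-9 + 5\right)\right)^{2}}{250296} = \left(-883 + 2 \left(441 - -4\right)^{2}\right) \frac{1}{250296} = \left(-883 + 2 \left(441 + 4\right)^{2}\right) \frac{1}{250296} = \left(-883 + 2 \cdot 445^{2}\right) \frac{1}{250296} = \left(-883 + 2 \cdot 198025\right) \frac{1}{250296} = \left(-883 + 396050\right) \frac{1}{250296} = 395167 \cdot \frac{1}{250296} = \frac{395167}{250296}$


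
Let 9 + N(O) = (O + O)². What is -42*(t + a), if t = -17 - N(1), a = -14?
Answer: 1092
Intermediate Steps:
N(O) = -9 + 4*O² (N(O) = -9 + (O + O)² = -9 + (2*O)² = -9 + 4*O²)
t = -12 (t = -17 - (-9 + 4*1²) = -17 - (-9 + 4*1) = -17 - (-9 + 4) = -17 - 1*(-5) = -17 + 5 = -12)
-42*(t + a) = -42*(-12 - 14) = -42*(-26) = 1092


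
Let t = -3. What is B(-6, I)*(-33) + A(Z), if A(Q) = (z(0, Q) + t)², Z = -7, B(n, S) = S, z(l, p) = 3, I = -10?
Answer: 330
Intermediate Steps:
A(Q) = 0 (A(Q) = (3 - 3)² = 0² = 0)
B(-6, I)*(-33) + A(Z) = -10*(-33) + 0 = 330 + 0 = 330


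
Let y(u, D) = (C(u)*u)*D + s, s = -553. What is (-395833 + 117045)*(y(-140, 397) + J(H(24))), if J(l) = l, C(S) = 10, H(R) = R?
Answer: 155097849252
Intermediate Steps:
y(u, D) = -553 + 10*D*u (y(u, D) = (10*u)*D - 553 = 10*D*u - 553 = -553 + 10*D*u)
(-395833 + 117045)*(y(-140, 397) + J(H(24))) = (-395833 + 117045)*((-553 + 10*397*(-140)) + 24) = -278788*((-553 - 555800) + 24) = -278788*(-556353 + 24) = -278788*(-556329) = 155097849252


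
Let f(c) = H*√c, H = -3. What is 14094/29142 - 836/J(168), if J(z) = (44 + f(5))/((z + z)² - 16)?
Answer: -6722374571827/3061529 - 283103040*√5/1891 ≈ -2.5305e+6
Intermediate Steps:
f(c) = -3*√c
J(z) = (44 - 3*√5)/(-16 + 4*z²) (J(z) = (44 - 3*√5)/((z + z)² - 16) = (44 - 3*√5)/((2*z)² - 16) = (44 - 3*√5)/(4*z² - 16) = (44 - 3*√5)/(-16 + 4*z²))
14094/29142 - 836/J(168) = 14094/29142 - 836*4*(-4 + 168²)/(44 - 3*√5) = 14094*(1/29142) - 836*4*(-4 + 28224)/(44 - 3*√5) = 783/1619 - 836*112880/(44 - 3*√5) = 783/1619 - 836/(11/28220 - 3*√5/112880)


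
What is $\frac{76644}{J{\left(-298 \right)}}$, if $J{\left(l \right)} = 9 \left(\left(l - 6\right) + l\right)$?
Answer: $- \frac{4258}{301} \approx -14.146$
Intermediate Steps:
$J{\left(l \right)} = -54 + 18 l$ ($J{\left(l \right)} = 9 \left(\left(-6 + l\right) + l\right) = 9 \left(-6 + 2 l\right) = -54 + 18 l$)
$\frac{76644}{J{\left(-298 \right)}} = \frac{76644}{-54 + 18 \left(-298\right)} = \frac{76644}{-54 - 5364} = \frac{76644}{-5418} = 76644 \left(- \frac{1}{5418}\right) = - \frac{4258}{301}$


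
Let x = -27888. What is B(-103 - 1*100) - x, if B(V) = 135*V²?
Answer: 5591103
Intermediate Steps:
B(-103 - 1*100) - x = 135*(-103 - 1*100)² - 1*(-27888) = 135*(-103 - 100)² + 27888 = 135*(-203)² + 27888 = 135*41209 + 27888 = 5563215 + 27888 = 5591103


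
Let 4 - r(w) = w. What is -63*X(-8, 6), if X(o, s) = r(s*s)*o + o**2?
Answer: -20160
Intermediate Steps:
r(w) = 4 - w
X(o, s) = o**2 + o*(4 - s**2) (X(o, s) = (4 - s*s)*o + o**2 = (4 - s**2)*o + o**2 = o*(4 - s**2) + o**2 = o**2 + o*(4 - s**2))
-63*X(-8, 6) = -(-504)*(4 - 8 - 1*6**2) = -(-504)*(4 - 8 - 1*36) = -(-504)*(4 - 8 - 36) = -(-504)*(-40) = -63*320 = -20160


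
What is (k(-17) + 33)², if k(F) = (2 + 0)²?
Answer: 1369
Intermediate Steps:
k(F) = 4 (k(F) = 2² = 4)
(k(-17) + 33)² = (4 + 33)² = 37² = 1369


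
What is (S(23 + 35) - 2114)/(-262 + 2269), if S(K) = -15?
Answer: -2129/2007 ≈ -1.0608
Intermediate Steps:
(S(23 + 35) - 2114)/(-262 + 2269) = (-15 - 2114)/(-262 + 2269) = -2129/2007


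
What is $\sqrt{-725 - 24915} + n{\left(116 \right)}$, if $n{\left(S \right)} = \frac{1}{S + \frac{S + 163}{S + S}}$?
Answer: $\frac{232}{27191} + 2 i \sqrt{6410} \approx 0.0085322 + 160.13 i$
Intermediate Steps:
$n{\left(S \right)} = \frac{1}{S + \frac{163 + S}{2 S}}$
$\sqrt{-725 - 24915} + n{\left(116 \right)} = \sqrt{-725 - 24915} + 2 \cdot 116 \frac{1}{163 + 116 + 2 \cdot 116^{2}} = \sqrt{-25640} + 2 \cdot 116 \frac{1}{163 + 116 + 2 \cdot 13456} = 2 i \sqrt{6410} + 2 \cdot 116 \frac{1}{163 + 116 + 26912} = 2 i \sqrt{6410} + 2 \cdot 116 \cdot \frac{1}{27191} = 2 i \sqrt{6410} + \frac{232}{27191} = \frac{232}{27191} + 2 i \sqrt{6410}$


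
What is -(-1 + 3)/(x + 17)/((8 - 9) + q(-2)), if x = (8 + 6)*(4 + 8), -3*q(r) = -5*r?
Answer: 6/2405 ≈ 0.0024948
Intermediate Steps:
q(r) = 5*r/3 (q(r) = -(-5)*r/3 = 5*r/3)
x = 168 (x = 14*12 = 168)
-(-1 + 3)/(x + 17)/((8 - 9) + q(-2)) = -(-1 + 3)/(168 + 17)/((8 - 9) + (5/3)*(-2)) = -2/185/(-1 - 10/3) = -2*(1/185)/(-13/3) = -(-3)*2/(13*185) = -1*(-6/2405) = 6/2405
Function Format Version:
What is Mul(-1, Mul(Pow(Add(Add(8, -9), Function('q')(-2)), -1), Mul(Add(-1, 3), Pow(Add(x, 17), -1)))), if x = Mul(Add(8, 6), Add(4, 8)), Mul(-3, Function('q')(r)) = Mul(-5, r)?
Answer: Rational(6, 2405) ≈ 0.0024948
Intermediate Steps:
Function('q')(r) = Mul(Rational(5, 3), r) (Function('q')(r) = Mul(Rational(-1, 3), Mul(-5, r)) = Mul(Rational(5, 3), r))
x = 168 (x = Mul(14, 12) = 168)
Mul(-1, Mul(Pow(Add(Add(8, -9), Function('q')(-2)), -1), Mul(Add(-1, 3), Pow(Add(x, 17), -1)))) = Mul(-1, Mul(Pow(Add(Add(8, -9), Mul(Rational(5, 3), -2)), -1), Mul(Add(-1, 3), Pow(Add(168, 17), -1)))) = Mul(-1, Mul(Pow(Add(-1, Rational(-10, 3)), -1), Mul(2, Pow(185, -1)))) = Mul(-1, Mul(Pow(Rational(-13, 3), -1), Mul(2, Rational(1, 185)))) = Mul(-1, Mul(Rational(-3, 13), Rational(2, 185))) = Mul(-1, Rational(-6, 2405)) = Rational(6, 2405)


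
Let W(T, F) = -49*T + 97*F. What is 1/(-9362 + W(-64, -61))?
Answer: -1/12143 ≈ -8.2352e-5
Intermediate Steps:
1/(-9362 + W(-64, -61)) = 1/(-9362 + (-49*(-64) + 97*(-61))) = 1/(-9362 + (3136 - 5917)) = 1/(-9362 - 2781) = 1/(-12143) = -1/12143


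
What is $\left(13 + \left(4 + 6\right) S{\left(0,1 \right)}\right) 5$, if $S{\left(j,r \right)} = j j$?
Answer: $65$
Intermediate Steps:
$S{\left(j,r \right)} = j^{2}$
$\left(13 + \left(4 + 6\right) S{\left(0,1 \right)}\right) 5 = \left(13 + \left(4 + 6\right) 0^{2}\right) 5 = \left(13 + 10 \cdot 0\right) 5 = \left(13 + 0\right) 5 = 13 \cdot 5 = 65$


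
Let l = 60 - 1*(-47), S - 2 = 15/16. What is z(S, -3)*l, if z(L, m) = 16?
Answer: 1712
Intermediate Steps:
S = 47/16 (S = 2 + 15/16 = 47/16 ≈ 2.9375)
l = 107 (l = 60 + 47 = 107)
z(S, -3)*l = 16*107 = 1712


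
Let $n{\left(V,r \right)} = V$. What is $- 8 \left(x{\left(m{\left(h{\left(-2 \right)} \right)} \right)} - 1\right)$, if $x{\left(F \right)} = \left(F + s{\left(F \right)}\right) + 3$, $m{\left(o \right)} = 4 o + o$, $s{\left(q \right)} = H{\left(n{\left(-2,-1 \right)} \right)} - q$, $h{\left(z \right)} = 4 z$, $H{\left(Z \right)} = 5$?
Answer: $-56$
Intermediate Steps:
$s{\left(q \right)} = 5 - q$
$m{\left(o \right)} = 5 o$
$x{\left(F \right)} = 8$ ($x{\left(F \right)} = \left(F - \left(-5 + F\right)\right) + 3 = 5 + 3 = 8$)
$- 8 \left(x{\left(m{\left(h{\left(-2 \right)} \right)} \right)} - 1\right) = - 8 \left(8 - 1\right) = \left(-8\right) 7 = -56$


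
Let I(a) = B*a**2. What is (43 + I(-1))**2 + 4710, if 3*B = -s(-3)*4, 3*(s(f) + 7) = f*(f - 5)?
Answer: 58015/9 ≈ 6446.1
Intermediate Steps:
s(f) = -7 + f*(-5 + f)/3 (s(f) = -7 + (f*(f - 5))/3 = -7 + (f*(-5 + f))/3 = -7 + f*(-5 + f)/3)
B = -4/3 (B = (-(-7 - 5/3*(-3) + (1/3)*(-3)**2)*4)/3 = (-(-7 + 5 + (1/3)*9)*4)/3 = (-(-7 + 5 + 3)*4)/3 = (-1*1*4)/3 = (-1*4)/3 = (1/3)*(-4) = -4/3 ≈ -1.3333)
I(a) = -4*a**2/3
(43 + I(-1))**2 + 4710 = (43 - 4/3*(-1)**2)**2 + 4710 = (43 - 4/3*1)**2 + 4710 = (43 - 4/3)**2 + 4710 = (125/3)**2 + 4710 = 15625/9 + 4710 = 58015/9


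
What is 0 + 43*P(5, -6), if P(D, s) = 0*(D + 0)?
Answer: 0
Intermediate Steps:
P(D, s) = 0 (P(D, s) = 0*D = 0)
0 + 43*P(5, -6) = 0 + 43*0 = 0 + 0 = 0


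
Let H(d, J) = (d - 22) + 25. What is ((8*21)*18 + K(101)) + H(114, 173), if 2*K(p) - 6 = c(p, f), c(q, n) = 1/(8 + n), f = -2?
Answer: 37729/12 ≈ 3144.1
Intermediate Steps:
H(d, J) = 3 + d (H(d, J) = (-22 + d) + 25 = 3 + d)
K(p) = 37/12 (K(p) = 3 + 1/(2*(8 - 2)) = 3 + (1/2)/6 = 3 + (1/2)*(1/6) = 3 + 1/12 = 37/12)
((8*21)*18 + K(101)) + H(114, 173) = ((8*21)*18 + 37/12) + (3 + 114) = (168*18 + 37/12) + 117 = (3024 + 37/12) + 117 = 36325/12 + 117 = 37729/12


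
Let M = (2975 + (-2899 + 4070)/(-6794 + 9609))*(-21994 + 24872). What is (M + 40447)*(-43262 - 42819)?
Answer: -2084830101932633/2815 ≈ -7.4061e+11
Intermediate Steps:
M = 24105540888/2815 (M = (2975 + 1171/2815)*2878 = (8375796/2815)*2878 = 24105540888/2815 ≈ 8.5632e+6)
(M + 40447)*(-43262 - 42819) = (24105540888/2815 + 40447)*(-43262 - 42819) = (24219399193/2815)*(-86081) = -2084830101932633/2815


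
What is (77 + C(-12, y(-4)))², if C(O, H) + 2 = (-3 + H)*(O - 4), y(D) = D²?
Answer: 17689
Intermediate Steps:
C(O, H) = -2 + (-4 + O)*(-3 + H) (C(O, H) = -2 + (-3 + H)*(O - 4) = -2 + (-3 + H)*(-4 + O) = -2 + (-4 + O)*(-3 + H))
(77 + C(-12, y(-4)))² = (77 + (10 - 4*(-4)² - 3*(-12) + (-4)²*(-12)))² = (77 + (10 - 4*16 + 36 + 16*(-12)))² = (77 + (10 - 64 + 36 - 192))² = (77 - 210)² = (-133)² = 17689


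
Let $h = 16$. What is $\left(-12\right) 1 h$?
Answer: $-192$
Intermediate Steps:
$\left(-12\right) 1 h = \left(-12\right) 1 \cdot 16 = \left(-12\right) 16 = -192$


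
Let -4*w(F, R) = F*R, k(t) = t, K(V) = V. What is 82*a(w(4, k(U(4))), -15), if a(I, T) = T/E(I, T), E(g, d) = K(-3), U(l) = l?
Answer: 410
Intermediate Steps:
E(g, d) = -3
w(F, R) = -F*R/4
a(I, T) = -T/3 (a(I, T) = T/(-3) = T*(-⅓) = -T/3)
82*a(w(4, k(U(4))), -15) = 82*(-⅓*(-15)) = 82*5 = 410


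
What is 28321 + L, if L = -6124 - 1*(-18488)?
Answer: 40685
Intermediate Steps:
L = 12364 (L = -6124 + 18488 = 12364)
28321 + L = 28321 + 12364 = 40685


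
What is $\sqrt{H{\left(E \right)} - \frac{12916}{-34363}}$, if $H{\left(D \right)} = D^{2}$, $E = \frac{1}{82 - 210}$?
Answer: $\frac{\sqrt{7272932626841}}{4398464} \approx 0.61313$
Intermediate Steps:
$E = - \frac{1}{128}$ ($E = \frac{1}{-128} = - \frac{1}{128} \approx -0.0078125$)
$\sqrt{H{\left(E \right)} - \frac{12916}{-34363}} = \sqrt{\left(- \frac{1}{128}\right)^{2} - \frac{12916}{-34363}} = \sqrt{\frac{1}{16384} - - \frac{12916}{34363}} = \sqrt{\frac{1}{16384} + \frac{12916}{34363}} = \sqrt{\frac{211650107}{563003392}} = \frac{\sqrt{7272932626841}}{4398464}$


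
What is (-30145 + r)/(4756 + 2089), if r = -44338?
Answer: -74483/6845 ≈ -10.881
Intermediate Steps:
(-30145 + r)/(4756 + 2089) = (-30145 - 44338)/(4756 + 2089) = -74483/6845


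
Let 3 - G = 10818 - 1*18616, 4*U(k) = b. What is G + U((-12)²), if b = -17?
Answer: 31187/4 ≈ 7796.8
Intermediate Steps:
U(k) = -17/4 (U(k) = (¼)*(-17) = -17/4)
G = 7801 (G = 3 - (10818 - 1*18616) = 3 - (10818 - 18616) = 3 - 1*(-7798) = 3 + 7798 = 7801)
G + U((-12)²) = 7801 - 17/4 = 31187/4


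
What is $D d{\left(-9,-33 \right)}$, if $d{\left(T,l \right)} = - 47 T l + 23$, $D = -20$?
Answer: $278720$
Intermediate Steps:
$d{\left(T,l \right)} = 23 - 47 T l$ ($d{\left(T,l \right)} = - 47 T l + 23 = 23 - 47 T l$)
$D d{\left(-9,-33 \right)} = - 20 \left(23 - \left(-423\right) \left(-33\right)\right) = - 20 \left(23 - 13959\right) = \left(-20\right) \left(-13936\right) = 278720$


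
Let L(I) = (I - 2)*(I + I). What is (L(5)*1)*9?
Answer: 270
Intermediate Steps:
L(I) = 2*I*(-2 + I) (L(I) = (-2 + I)*(2*I) = 2*I*(-2 + I))
(L(5)*1)*9 = ((2*5*(-2 + 5))*1)*9 = ((2*5*3)*1)*9 = (30*1)*9 = 30*9 = 270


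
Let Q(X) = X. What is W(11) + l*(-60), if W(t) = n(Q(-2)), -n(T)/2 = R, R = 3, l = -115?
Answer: 6894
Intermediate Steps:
n(T) = -6 (n(T) = -2*3 = -6)
W(t) = -6
W(11) + l*(-60) = -6 - 115*(-60) = -6 + 6900 = 6894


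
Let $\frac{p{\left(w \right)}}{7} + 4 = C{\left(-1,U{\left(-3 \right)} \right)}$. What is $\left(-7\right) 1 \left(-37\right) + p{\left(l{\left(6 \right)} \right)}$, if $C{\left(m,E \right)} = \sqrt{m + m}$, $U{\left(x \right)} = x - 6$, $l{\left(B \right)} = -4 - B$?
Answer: $231 + 7 i \sqrt{2} \approx 231.0 + 9.8995 i$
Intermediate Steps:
$U{\left(x \right)} = -6 + x$ ($U{\left(x \right)} = x - 6 = -6 + x$)
$C{\left(m,E \right)} = \sqrt{2} \sqrt{m}$ ($C{\left(m,E \right)} = \sqrt{2 m} = \sqrt{2} \sqrt{m}$)
$p{\left(w \right)} = -28 + 7 i \sqrt{2}$ ($p{\left(w \right)} = -28 + 7 \sqrt{2} \sqrt{-1} = -28 + 7 \sqrt{2} i = -28 + 7 i \sqrt{2}$)
$\left(-7\right) 1 \left(-37\right) + p{\left(l{\left(6 \right)} \right)} = \left(-7\right) 1 \left(-37\right) - \left(28 - 7 i \sqrt{2}\right) = \left(-7\right) \left(-37\right) - \left(28 - 7 i \sqrt{2}\right) = 259 - \left(28 - 7 i \sqrt{2}\right) = 231 + 7 i \sqrt{2}$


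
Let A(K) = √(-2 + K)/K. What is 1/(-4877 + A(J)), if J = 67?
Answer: -21892853/106771444016 - 67*√65/106771444016 ≈ -0.00020505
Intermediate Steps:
A(K) = √(-2 + K)/K
1/(-4877 + A(J)) = 1/(-4877 + √(-2 + 67)/67) = 1/(-4877 + √65/67)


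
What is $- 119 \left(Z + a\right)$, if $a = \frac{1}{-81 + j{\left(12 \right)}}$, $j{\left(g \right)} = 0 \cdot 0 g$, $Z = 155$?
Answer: $- \frac{1493926}{81} \approx -18444.0$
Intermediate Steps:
$j{\left(g \right)} = 0$ ($j{\left(g \right)} = 0 g = 0$)
$a = - \frac{1}{81}$ ($a = \frac{1}{-81 + 0} = \frac{1}{-81} = - \frac{1}{81} \approx -0.012346$)
$- 119 \left(Z + a\right) = - 119 \left(155 - \frac{1}{81}\right) = \left(-119\right) \frac{12554}{81} = - \frac{1493926}{81}$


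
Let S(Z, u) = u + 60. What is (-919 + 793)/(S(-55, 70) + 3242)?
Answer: -21/562 ≈ -0.037367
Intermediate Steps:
S(Z, u) = 60 + u
(-919 + 793)/(S(-55, 70) + 3242) = (-919 + 793)/((60 + 70) + 3242) = -126/(130 + 3242) = -126/3372 = -126*1/3372 = -21/562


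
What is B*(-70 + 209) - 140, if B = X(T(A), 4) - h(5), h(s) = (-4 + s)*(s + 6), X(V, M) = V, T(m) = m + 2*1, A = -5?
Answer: -2086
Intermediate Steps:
T(m) = 2 + m (T(m) = m + 2 = 2 + m)
h(s) = (-4 + s)*(6 + s)
B = -14 (B = (2 - 5) - (-24 + 5² + 2*5) = -3 - (-24 + 25 + 10) = -3 - 1*11 = -3 - 11 = -14)
B*(-70 + 209) - 140 = -14*(-70 + 209) - 140 = -14*139 - 140 = -1946 - 140 = -2086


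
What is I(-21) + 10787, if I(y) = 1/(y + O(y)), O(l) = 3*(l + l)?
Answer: 1585688/147 ≈ 10787.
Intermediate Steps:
O(l) = 6*l (O(l) = 3*(2*l) = 6*l)
I(y) = 1/(7*y) (I(y) = 1/(y + 6*y) = 1/(7*y))
I(-21) + 10787 = (⅐)/(-21) + 10787 = (⅐)*(-1/21) + 10787 = -1/147 + 10787 = 1585688/147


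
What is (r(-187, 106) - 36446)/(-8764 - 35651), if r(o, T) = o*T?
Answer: 2084/1645 ≈ 1.2669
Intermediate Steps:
r(o, T) = T*o
(r(-187, 106) - 36446)/(-8764 - 35651) = (106*(-187) - 36446)/(-8764 - 35651) = (-19822 - 36446)/(-44415) = -56268*(-1/44415) = 2084/1645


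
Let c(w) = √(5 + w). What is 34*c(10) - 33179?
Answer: -33179 + 34*√15 ≈ -33047.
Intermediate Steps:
34*c(10) - 33179 = 34*√(5 + 10) - 33179 = 34*√15 - 33179 = -33179 + 34*√15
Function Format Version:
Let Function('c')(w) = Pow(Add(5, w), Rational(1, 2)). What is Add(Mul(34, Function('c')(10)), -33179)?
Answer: Add(-33179, Mul(34, Pow(15, Rational(1, 2)))) ≈ -33047.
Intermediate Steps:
Add(Mul(34, Function('c')(10)), -33179) = Add(Mul(34, Pow(Add(5, 10), Rational(1, 2))), -33179) = Add(Mul(34, Pow(15, Rational(1, 2))), -33179) = Add(-33179, Mul(34, Pow(15, Rational(1, 2))))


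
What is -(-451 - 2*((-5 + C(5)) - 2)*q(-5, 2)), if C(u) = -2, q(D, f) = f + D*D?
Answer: -35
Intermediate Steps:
q(D, f) = f + D²
-(-451 - 2*((-5 + C(5)) - 2)*q(-5, 2)) = -(-451 - 2*((-5 - 2) - 2)*(2 + (-5)²)) = -(-451 - 2*(-7 - 2)*(2 + 25)) = -(-451 - 2*(-9)*27) = -(-451 - (-18)*27) = -(-451 - 1*(-486)) = -(-451 + 486) = -1*35 = -35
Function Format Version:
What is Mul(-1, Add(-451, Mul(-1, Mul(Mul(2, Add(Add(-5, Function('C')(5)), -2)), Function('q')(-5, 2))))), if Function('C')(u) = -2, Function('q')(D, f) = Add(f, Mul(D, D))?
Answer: -35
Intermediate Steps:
Function('q')(D, f) = Add(f, Pow(D, 2))
Mul(-1, Add(-451, Mul(-1, Mul(Mul(2, Add(Add(-5, Function('C')(5)), -2)), Function('q')(-5, 2))))) = Mul(-1, Add(-451, Mul(-1, Mul(Mul(2, Add(Add(-5, -2), -2)), Add(2, Pow(-5, 2)))))) = Mul(-1, Add(-451, Mul(-1, Mul(Mul(2, Add(-7, -2)), Add(2, 25))))) = Mul(-1, Add(-451, Mul(-1, Mul(Mul(2, -9), 27)))) = Mul(-1, Add(-451, Mul(-1, Mul(-18, 27)))) = Mul(-1, Add(-451, Mul(-1, -486))) = Mul(-1, Add(-451, 486)) = Mul(-1, 35) = -35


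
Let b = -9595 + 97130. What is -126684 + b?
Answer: -39149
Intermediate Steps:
b = 87535
-126684 + b = -126684 + 87535 = -39149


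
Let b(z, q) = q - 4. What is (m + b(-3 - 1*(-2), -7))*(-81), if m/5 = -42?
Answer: 17901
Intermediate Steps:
m = -210 (m = 5*(-42) = -210)
b(z, q) = -4 + q
(m + b(-3 - 1*(-2), -7))*(-81) = (-210 + (-4 - 7))*(-81) = (-210 - 11)*(-81) = -221*(-81) = 17901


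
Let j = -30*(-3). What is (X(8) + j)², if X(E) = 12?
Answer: 10404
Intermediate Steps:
j = 90
(X(8) + j)² = (12 + 90)² = 102² = 10404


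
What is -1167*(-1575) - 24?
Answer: 1838001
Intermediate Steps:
-1167*(-1575) - 24 = 1838025 - 24 = 1838001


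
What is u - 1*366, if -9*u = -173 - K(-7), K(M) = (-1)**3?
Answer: -3122/9 ≈ -346.89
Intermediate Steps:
K(M) = -1
u = 172/9 (u = -(-173 - 1*(-1))/9 = -(-173 + 1)/9 = -1/9*(-172) = 172/9 ≈ 19.111)
u - 1*366 = 172/9 - 1*366 = 172/9 - 366 = -3122/9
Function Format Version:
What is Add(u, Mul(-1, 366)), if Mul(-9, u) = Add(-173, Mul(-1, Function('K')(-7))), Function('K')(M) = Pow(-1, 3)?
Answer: Rational(-3122, 9) ≈ -346.89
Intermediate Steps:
Function('K')(M) = -1
u = Rational(172, 9) (u = Mul(Rational(-1, 9), Add(-173, Mul(-1, -1))) = Mul(Rational(-1, 9), Add(-173, 1)) = Mul(Rational(-1, 9), -172) = Rational(172, 9) ≈ 19.111)
Add(u, Mul(-1, 366)) = Add(Rational(172, 9), Mul(-1, 366)) = Add(Rational(172, 9), -366) = Rational(-3122, 9)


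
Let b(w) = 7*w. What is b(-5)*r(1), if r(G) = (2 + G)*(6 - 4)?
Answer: -210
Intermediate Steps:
r(G) = 4 + 2*G (r(G) = (2 + G)*2 = 4 + 2*G)
b(-5)*r(1) = (7*(-5))*(4 + 2*1) = -35*(4 + 2) = -35*6 = -210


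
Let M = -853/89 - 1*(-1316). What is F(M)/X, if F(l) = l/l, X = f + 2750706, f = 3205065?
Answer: 1/5955771 ≈ 1.6790e-7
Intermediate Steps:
X = 5955771 (X = 3205065 + 2750706 = 5955771)
M = 116271/89 (M = -853*1/89 + 1316 = -853/89 + 1316 = 116271/89 ≈ 1306.4)
F(l) = 1
F(M)/X = 1/5955771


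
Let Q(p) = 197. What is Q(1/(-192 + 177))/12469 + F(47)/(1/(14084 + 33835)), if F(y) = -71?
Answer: -42422642584/12469 ≈ -3.4022e+6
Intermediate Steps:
Q(1/(-192 + 177))/12469 + F(47)/(1/(14084 + 33835)) = 197/12469 - 71/(1/(14084 + 33835)) = 197*(1/12469) - 71/(1/47919) = 197/12469 - 71/1/47919 = 197/12469 - 71*47919 = 197/12469 - 3402249 = -42422642584/12469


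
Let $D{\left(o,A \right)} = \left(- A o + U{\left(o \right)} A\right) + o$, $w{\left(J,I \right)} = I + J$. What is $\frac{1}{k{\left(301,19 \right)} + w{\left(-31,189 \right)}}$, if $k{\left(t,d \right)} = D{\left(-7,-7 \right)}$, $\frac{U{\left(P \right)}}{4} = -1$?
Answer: $\frac{1}{130} \approx 0.0076923$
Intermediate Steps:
$U{\left(P \right)} = -4$ ($U{\left(P \right)} = 4 \left(-1\right) = -4$)
$D{\left(o,A \right)} = o - 4 A - A o$ ($D{\left(o,A \right)} = \left(- A o - 4 A\right) + o = \left(- 4 A - A o\right) + o = o - 4 A - A o$)
$k{\left(t,d \right)} = -28$ ($k{\left(t,d \right)} = -7 - -28 - \left(-7\right) \left(-7\right) = -7 + 28 - 49 = -28$)
$\frac{1}{k{\left(301,19 \right)} + w{\left(-31,189 \right)}} = \frac{1}{-28 + \left(189 - 31\right)} = \frac{1}{-28 + 158} = \frac{1}{130}$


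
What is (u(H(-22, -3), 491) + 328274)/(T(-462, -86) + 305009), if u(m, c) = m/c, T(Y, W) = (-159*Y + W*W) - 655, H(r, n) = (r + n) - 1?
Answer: 40295627/47284282 ≈ 0.85220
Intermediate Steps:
H(r, n) = -1 + n + r (H(r, n) = (n + r) - 1 = -1 + n + r)
T(Y, W) = -655 + W**2 - 159*Y (T(Y, W) = (-159*Y + W**2) - 655 = (W**2 - 159*Y) - 655 = -655 + W**2 - 159*Y)
(u(H(-22, -3), 491) + 328274)/(T(-462, -86) + 305009) = ((-1 - 3 - 22)/491 + 328274)/((-655 + (-86)**2 - 159*(-462)) + 305009) = (-26*1/491 + 328274)/((-655 + 7396 + 73458) + 305009) = (-26/491 + 328274)/(80199 + 305009) = (161182508/491)/385208 = (161182508/491)*(1/385208) = 40295627/47284282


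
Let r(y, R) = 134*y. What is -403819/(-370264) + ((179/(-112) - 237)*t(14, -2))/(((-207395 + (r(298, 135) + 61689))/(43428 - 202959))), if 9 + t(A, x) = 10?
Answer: -65571079620565/182766753568 ≈ -358.77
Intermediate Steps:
t(A, x) = 1 (t(A, x) = -9 + 10 = 1)
-403819/(-370264) + ((179/(-112) - 237)*t(14, -2))/(((-207395 + (r(298, 135) + 61689))/(43428 - 202959))) = -403819/(-370264) + ((179/(-112) - 237)*1)/(((-207395 + (134*298 + 61689))/(43428 - 202959))) = -403819*(-1/370264) + ((179*(-1/112) - 237)*1)/(((-207395 + (39932 + 61689))/(-159531))) = 403819/370264 + ((-179/112 - 237)*1)/(((-207395 + 101621)*(-1/159531))) = 403819/370264 + (-26723/112*1)/((-105774*(-1/159531))) = 403819/370264 - 26723/(112*35258/53177) = 403819/370264 - 26723/112*53177/35258 = 403819/370264 - 1421048971/3948896 = -65571079620565/182766753568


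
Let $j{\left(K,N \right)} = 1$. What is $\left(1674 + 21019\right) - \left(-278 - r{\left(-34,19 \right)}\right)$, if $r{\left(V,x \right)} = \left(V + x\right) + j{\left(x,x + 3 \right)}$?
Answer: $22957$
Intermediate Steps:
$r{\left(V,x \right)} = 1 + V + x$ ($r{\left(V,x \right)} = \left(V + x\right) + 1 = 1 + V + x$)
$\left(1674 + 21019\right) - \left(-278 - r{\left(-34,19 \right)}\right) = \left(1674 + 21019\right) + \left(\left(\left(1 - 34 + 19\right) + 9994\right) - 9716\right) = 22693 + \left(\left(-14 + 9994\right) - 9716\right) = 22693 + \left(9980 - 9716\right) = 22693 + 264 = 22957$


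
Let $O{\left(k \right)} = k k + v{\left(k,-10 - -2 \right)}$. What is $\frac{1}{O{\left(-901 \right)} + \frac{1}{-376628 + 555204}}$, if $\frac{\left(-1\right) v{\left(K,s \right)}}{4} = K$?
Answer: $\frac{178576}{145611763281} \approx 1.2264 \cdot 10^{-6}$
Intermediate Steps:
$v{\left(K,s \right)} = - 4 K$
$O{\left(k \right)} = k^{2} - 4 k$ ($O{\left(k \right)} = k k - 4 k = k^{2} - 4 k$)
$\frac{1}{O{\left(-901 \right)} + \frac{1}{-376628 + 555204}} = \frac{1}{- 901 \left(-4 - 901\right) + \frac{1}{-376628 + 555204}} = \frac{1}{\left(-901\right) \left(-905\right) + \frac{1}{178576}} = \frac{1}{815405 + \frac{1}{178576}} = \frac{1}{\frac{145611763281}{178576}} = \frac{178576}{145611763281}$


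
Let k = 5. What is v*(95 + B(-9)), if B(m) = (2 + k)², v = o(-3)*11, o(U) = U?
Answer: -4752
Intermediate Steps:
v = -33 (v = -3*11 = -33)
B(m) = 49 (B(m) = (2 + 5)² = 7² = 49)
v*(95 + B(-9)) = -33*(95 + 49) = -33*144 = -4752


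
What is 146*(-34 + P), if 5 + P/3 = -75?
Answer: -40004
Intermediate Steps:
P = -240 (P = -15 + 3*(-75) = -15 - 225 = -240)
146*(-34 + P) = 146*(-34 - 240) = 146*(-274) = -40004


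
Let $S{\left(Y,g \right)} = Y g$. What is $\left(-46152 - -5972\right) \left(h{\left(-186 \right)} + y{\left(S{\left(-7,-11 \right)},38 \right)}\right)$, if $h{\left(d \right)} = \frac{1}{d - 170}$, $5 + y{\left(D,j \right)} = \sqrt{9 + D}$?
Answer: $\frac{17890145}{89} - 40180 \sqrt{86} \approx -1.716 \cdot 10^{5}$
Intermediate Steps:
$y{\left(D,j \right)} = -5 + \sqrt{9 + D}$
$h{\left(d \right)} = \frac{1}{-170 + d}$
$\left(-46152 - -5972\right) \left(h{\left(-186 \right)} + y{\left(S{\left(-7,-11 \right)},38 \right)}\right) = \left(-46152 - -5972\right) \left(\frac{1}{-170 - 186} - \left(5 - \sqrt{9 - -77}\right)\right) = \left(-46152 + \left(-15641 + 21613\right)\right) \left(\frac{1}{-356} - \left(5 - \sqrt{9 + 77}\right)\right) = \left(-46152 + 5972\right) \left(- \frac{1}{356} - \left(5 - \sqrt{86}\right)\right) = - 40180 \left(- \frac{1781}{356} + \sqrt{86}\right) = \frac{17890145}{89} - 40180 \sqrt{86}$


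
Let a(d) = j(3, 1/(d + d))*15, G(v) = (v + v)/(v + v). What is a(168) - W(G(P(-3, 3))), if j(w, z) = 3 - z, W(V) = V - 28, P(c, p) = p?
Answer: 8059/112 ≈ 71.955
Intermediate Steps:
G(v) = 1 (G(v) = (2*v)/((2*v)) = (2*v)*(1/(2*v)) = 1)
W(V) = -28 + V
a(d) = 45 - 15/(2*d) (a(d) = (3 - 1/(d + d))*15 = (3 - 1/(2*d))*15 = 45 - 15/(2*d))
a(168) - W(G(P(-3, 3))) = (45 - 15/2/168) - (-28 + 1) = (45 - 15/2*1/168) - 1*(-27) = (45 - 5/112) + 27 = 5035/112 + 27 = 8059/112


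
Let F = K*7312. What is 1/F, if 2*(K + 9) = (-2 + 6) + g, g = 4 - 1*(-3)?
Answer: -1/25592 ≈ -3.9075e-5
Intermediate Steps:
g = 7 (g = 4 + 3 = 7)
K = -7/2 (K = -9 + ((-2 + 6) + 7)/2 = -9 + (4 + 7)/2 = -9 + (½)*11 = -9 + 11/2 = -7/2 ≈ -3.5000)
F = -25592 (F = -7/2*7312 = -25592)
1/F = 1/(-25592) = -1/25592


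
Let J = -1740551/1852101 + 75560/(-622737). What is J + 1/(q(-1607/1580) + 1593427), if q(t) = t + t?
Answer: -171176533308326823839/161319005368113773439 ≈ -1.0611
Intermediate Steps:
q(t) = 2*t
J = -135983362183/128152424493 (J = -1740551*1/1852101 + 75560*(-1/622737) = -1740551/1852101 - 75560/622737 = -135983362183/128152424493 ≈ -1.0611)
J + 1/(q(-1607/1580) + 1593427) = -135983362183/128152424493 + 1/(2*(-1607/1580) + 1593427) = -135983362183/128152424493 + 1/(-1607/790 + 1593427) = -135983362183/128152424493 + 1/(1258805723/790) = -135983362183/128152424493 + 790/1258805723 = -171176533308326823839/161319005368113773439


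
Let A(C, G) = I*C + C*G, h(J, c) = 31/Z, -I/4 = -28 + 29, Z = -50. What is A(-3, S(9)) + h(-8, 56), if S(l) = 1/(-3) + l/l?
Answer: 469/50 ≈ 9.3800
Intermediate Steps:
S(l) = 2/3 (S(l) = 1*(-1/3) + 1 = -1/3 + 1 = 2/3)
I = -4 (I = -4*(-28 + 29) = -4*1 = -4)
h(J, c) = -31/50 (h(J, c) = 31/(-50) = 31*(-1/50) = -31/50)
A(C, G) = -4*C + C*G
A(-3, S(9)) + h(-8, 56) = -3*(-4 + 2/3) - 31/50 = -3*(-10/3) - 31/50 = 10 - 31/50 = 469/50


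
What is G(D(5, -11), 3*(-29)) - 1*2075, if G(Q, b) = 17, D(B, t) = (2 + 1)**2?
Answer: -2058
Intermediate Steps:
D(B, t) = 9 (D(B, t) = 3**2 = 9)
G(D(5, -11), 3*(-29)) - 1*2075 = 17 - 1*2075 = 17 - 2075 = -2058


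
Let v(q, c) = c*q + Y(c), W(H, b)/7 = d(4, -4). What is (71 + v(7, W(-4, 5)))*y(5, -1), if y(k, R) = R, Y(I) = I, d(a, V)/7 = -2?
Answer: 713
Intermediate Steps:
d(a, V) = -14 (d(a, V) = 7*(-2) = -14)
W(H, b) = -98 (W(H, b) = 7*(-14) = -98)
v(q, c) = c + c*q (v(q, c) = c*q + c = c + c*q)
(71 + v(7, W(-4, 5)))*y(5, -1) = (71 - 98*(1 + 7))*(-1) = (71 - 98*8)*(-1) = (71 - 784)*(-1) = -713*(-1) = 713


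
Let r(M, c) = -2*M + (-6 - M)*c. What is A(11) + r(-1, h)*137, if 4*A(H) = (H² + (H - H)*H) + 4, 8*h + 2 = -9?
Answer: 9977/8 ≈ 1247.1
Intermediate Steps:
h = -11/8 (h = -¼ + (⅛)*(-9) = -¼ - 9/8 = -11/8 ≈ -1.3750)
A(H) = 1 + H²/4 (A(H) = ((H² + (H - H)*H) + 4)/4 = ((H² + 0*H) + 4)/4 = ((H² + 0) + 4)/4 = (H² + 4)/4 = (4 + H²)/4 = 1 + H²/4)
r(M, c) = -2*M + c*(-6 - M)
A(11) + r(-1, h)*137 = (1 + (¼)*11²) + (-6*(-11/8) - 2*(-1) - 1*(-1)*(-11/8))*137 = (1 + (¼)*121) + (33/4 + 2 - 11/8)*137 = (1 + 121/4) + (71/8)*137 = 125/4 + 9727/8 = 9977/8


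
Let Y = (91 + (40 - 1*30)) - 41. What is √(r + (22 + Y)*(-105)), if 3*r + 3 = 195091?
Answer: √507774/3 ≈ 237.53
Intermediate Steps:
Y = 60 (Y = (91 + (40 - 30)) - 41 = (91 + 10) - 41 = 101 - 41 = 60)
r = 195088/3 (r = -1 + (⅓)*195091 = -1 + 195091/3 = 195088/3 ≈ 65029.)
√(r + (22 + Y)*(-105)) = √(195088/3 + (22 + 60)*(-105)) = √(195088/3 + 82*(-105)) = √(195088/3 - 8610) = √(169258/3) = √507774/3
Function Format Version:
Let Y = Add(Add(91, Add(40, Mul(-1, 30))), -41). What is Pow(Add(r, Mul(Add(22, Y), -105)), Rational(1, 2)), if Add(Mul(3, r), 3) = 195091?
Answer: Mul(Rational(1, 3), Pow(507774, Rational(1, 2))) ≈ 237.53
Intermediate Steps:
Y = 60 (Y = Add(Add(91, Add(40, -30)), -41) = Add(Add(91, 10), -41) = Add(101, -41) = 60)
r = Rational(195088, 3) (r = Add(-1, Mul(Rational(1, 3), 195091)) = Add(-1, Rational(195091, 3)) = Rational(195088, 3) ≈ 65029.)
Pow(Add(r, Mul(Add(22, Y), -105)), Rational(1, 2)) = Pow(Add(Rational(195088, 3), Mul(Add(22, 60), -105)), Rational(1, 2)) = Pow(Add(Rational(195088, 3), Mul(82, -105)), Rational(1, 2)) = Pow(Add(Rational(195088, 3), -8610), Rational(1, 2)) = Pow(Rational(169258, 3), Rational(1, 2)) = Mul(Rational(1, 3), Pow(507774, Rational(1, 2)))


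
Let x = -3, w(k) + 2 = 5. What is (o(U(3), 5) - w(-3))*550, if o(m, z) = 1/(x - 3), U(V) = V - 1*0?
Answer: -5225/3 ≈ -1741.7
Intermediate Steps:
w(k) = 3 (w(k) = -2 + 5 = 3)
U(V) = V (U(V) = V + 0 = V)
o(m, z) = -⅙ (o(m, z) = 1/(-3 - 3) = 1/(-6) = -⅙)
(o(U(3), 5) - w(-3))*550 = (-⅙ - 1*3)*550 = (-⅙ - 3)*550 = -19/6*550 = -5225/3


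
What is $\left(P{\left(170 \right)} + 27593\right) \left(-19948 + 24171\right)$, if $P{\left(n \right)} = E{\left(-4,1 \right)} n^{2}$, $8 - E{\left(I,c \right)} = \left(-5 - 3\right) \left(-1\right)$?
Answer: $116525239$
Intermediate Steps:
$E{\left(I,c \right)} = 0$ ($E{\left(I,c \right)} = 8 - \left(-5 - 3\right) \left(-1\right) = 8 - \left(-8\right) \left(-1\right) = 8 - 8 = 0$)
$P{\left(n \right)} = 0$ ($P{\left(n \right)} = 0 n^{2} = 0$)
$\left(P{\left(170 \right)} + 27593\right) \left(-19948 + 24171\right) = \left(0 + 27593\right) \left(-19948 + 24171\right) = 27593 \cdot 4223 = 116525239$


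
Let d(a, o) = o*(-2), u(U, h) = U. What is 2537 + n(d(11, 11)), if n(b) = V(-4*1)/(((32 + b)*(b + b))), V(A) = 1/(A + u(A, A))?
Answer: 8930241/3520 ≈ 2537.0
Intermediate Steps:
d(a, o) = -2*o
V(A) = 1/(2*A) (V(A) = 1/(A + A) = 1/(2*A))
n(b) = -1/(16*b*(32 + b)) (n(b) = (1/(2*((-4*1))))/(((32 + b)*(b + b))) = ((½)/(-4))/(((32 + b)*(2*b))) = ((½)*(-¼))/((2*b*(32 + b))) = -1/(16*b*(32 + b)))
2537 + n(d(11, 11)) = 2537 - 1/(16*((-2*11))*(32 - 2*11)) = 2537 - 1/16/(-22*(32 - 22)) = 2537 - 1/16*(-1/22)/10 = 2537 - 1/16*(-1/22)*⅒ = 2537 + 1/3520 = 8930241/3520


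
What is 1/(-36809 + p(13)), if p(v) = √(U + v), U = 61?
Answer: -36809/1354902407 - √74/1354902407 ≈ -2.7174e-5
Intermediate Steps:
p(v) = √(61 + v)
1/(-36809 + p(13)) = 1/(-36809 + √(61 + 13)) = 1/(-36809 + √74)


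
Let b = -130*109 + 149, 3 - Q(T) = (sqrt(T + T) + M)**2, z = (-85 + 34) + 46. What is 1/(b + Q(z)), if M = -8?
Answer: -I/(16*sqrt(10) + 14072*I) ≈ -7.1062e-5 - 2.5551e-7*I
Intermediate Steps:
z = -5 (z = -51 + 46 = -5)
Q(T) = 3 - (-8 + sqrt(2)*sqrt(T))**2 (Q(T) = 3 - (sqrt(T + T) - 8)**2 = 3 - (sqrt(2*T) - 8)**2 = 3 - (sqrt(2)*sqrt(T) - 8)**2 = 3 - (-8 + sqrt(2)*sqrt(T))**2)
b = -14021 (b = -14170 + 149 = -14021)
1/(b + Q(z)) = 1/(-14021 + (3 - (-8 + sqrt(2)*sqrt(-5))**2)) = 1/(-14021 + (3 - (-8 + sqrt(2)*(I*sqrt(5)))**2)) = 1/(-14021 + (3 - (-8 + I*sqrt(10))**2)) = 1/(-14018 - (-8 + I*sqrt(10))**2)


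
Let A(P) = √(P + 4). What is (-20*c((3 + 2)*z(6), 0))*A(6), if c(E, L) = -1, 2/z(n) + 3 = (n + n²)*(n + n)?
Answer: 20*√10 ≈ 63.246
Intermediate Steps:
z(n) = 2/(-3 + 2*n*(n + n²)) (z(n) = 2/(-3 + (n + n²)*(n + n)) = 2/(-3 + (n + n²)*(2*n)) = 2/(-3 + 2*n*(n + n²)))
A(P) = √(4 + P)
(-20*c((3 + 2)*z(6), 0))*A(6) = (-20*(-1))*√(4 + 6) = 20*√10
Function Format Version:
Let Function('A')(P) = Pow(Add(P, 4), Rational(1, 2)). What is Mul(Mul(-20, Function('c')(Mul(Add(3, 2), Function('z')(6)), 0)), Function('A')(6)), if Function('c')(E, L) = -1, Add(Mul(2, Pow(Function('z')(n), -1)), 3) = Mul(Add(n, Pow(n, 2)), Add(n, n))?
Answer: Mul(20, Pow(10, Rational(1, 2))) ≈ 63.246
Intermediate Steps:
Function('z')(n) = Mul(2, Pow(Add(-3, Mul(2, n, Add(n, Pow(n, 2)))), -1)) (Function('z')(n) = Mul(2, Pow(Add(-3, Mul(Add(n, Pow(n, 2)), Add(n, n))), -1)) = Mul(2, Pow(Add(-3, Mul(Add(n, Pow(n, 2)), Mul(2, n))), -1)) = Mul(2, Pow(Add(-3, Mul(2, n, Add(n, Pow(n, 2)))), -1)))
Function('A')(P) = Pow(Add(4, P), Rational(1, 2))
Mul(Mul(-20, Function('c')(Mul(Add(3, 2), Function('z')(6)), 0)), Function('A')(6)) = Mul(Mul(-20, -1), Pow(Add(4, 6), Rational(1, 2))) = Mul(20, Pow(10, Rational(1, 2)))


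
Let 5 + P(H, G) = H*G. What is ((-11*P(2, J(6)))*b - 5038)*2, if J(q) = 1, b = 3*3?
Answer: -9482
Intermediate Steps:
b = 9
P(H, G) = -5 + G*H (P(H, G) = -5 + H*G = -5 + G*H)
((-11*P(2, J(6)))*b - 5038)*2 = (-11*(-5 + 1*2)*9 - 5038)*2 = (-11*(-5 + 2)*9 - 5038)*2 = (-11*(-3)*9 - 5038)*2 = (33*9 - 5038)*2 = (297 - 5038)*2 = -4741*2 = -9482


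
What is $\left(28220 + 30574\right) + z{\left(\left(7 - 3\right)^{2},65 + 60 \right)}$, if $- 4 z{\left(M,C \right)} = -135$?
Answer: $\frac{235311}{4} \approx 58828.0$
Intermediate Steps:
$z{\left(M,C \right)} = \frac{135}{4}$ ($z{\left(M,C \right)} = \left(- \frac{1}{4}\right) \left(-135\right) = \frac{135}{4}$)
$\left(28220 + 30574\right) + z{\left(\left(7 - 3\right)^{2},65 + 60 \right)} = \left(28220 + 30574\right) + \frac{135}{4} = 58794 + \frac{135}{4} = \frac{235311}{4}$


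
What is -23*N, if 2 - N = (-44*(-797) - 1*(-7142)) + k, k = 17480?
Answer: 1372824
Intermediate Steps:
N = -59688 (N = 2 - ((-44*(-797) - 1*(-7142)) + 17480) = 2 - ((35068 + 7142) + 17480) = 2 - (42210 + 17480) = 2 - 1*59690 = 2 - 59690 = -59688)
-23*N = -23*(-59688) = 1372824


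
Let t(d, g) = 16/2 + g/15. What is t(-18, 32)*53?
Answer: 8056/15 ≈ 537.07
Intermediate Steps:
t(d, g) = 8 + g/15 (t(d, g) = 16*(1/2) + g*(1/15) = 8 + g/15)
t(-18, 32)*53 = (8 + (1/15)*32)*53 = (8 + 32/15)*53 = (152/15)*53 = 8056/15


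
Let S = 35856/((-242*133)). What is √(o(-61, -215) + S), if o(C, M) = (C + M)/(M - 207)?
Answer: I*√43833676362/308693 ≈ 0.67823*I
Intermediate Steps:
o(C, M) = (C + M)/(-207 + M)
S = -17928/16093 (S = 35856/(-32186) = 35856*(-1/32186) = -17928/16093 ≈ -1.1140)
√(o(-61, -215) + S) = √((-61 - 215)/(-207 - 215) - 17928/16093) = √(-276/(-422) - 17928/16093) = √(-1/422*(-276) - 17928/16093) = √(138/211 - 17928/16093) = √(-1561974/3395623) = I*√43833676362/308693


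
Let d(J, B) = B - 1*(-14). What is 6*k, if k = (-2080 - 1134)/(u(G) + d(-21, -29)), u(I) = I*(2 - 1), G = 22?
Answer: -19284/7 ≈ -2754.9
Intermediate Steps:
d(J, B) = 14 + B (d(J, B) = B + 14 = 14 + B)
u(I) = I (u(I) = I*1 = I)
k = -3214/7 (k = (-2080 - 1134)/(22 + (14 - 29)) = -3214/(22 - 15) = -3214/7 ≈ -459.14)
6*k = 6*(-3214/7) = -19284/7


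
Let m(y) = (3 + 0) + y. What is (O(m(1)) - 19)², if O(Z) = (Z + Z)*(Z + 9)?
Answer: 7225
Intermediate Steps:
m(y) = 3 + y
O(Z) = 2*Z*(9 + Z) (O(Z) = (2*Z)*(9 + Z) = 2*Z*(9 + Z))
(O(m(1)) - 19)² = (2*(3 + 1)*(9 + (3 + 1)) - 19)² = (2*4*(9 + 4) - 19)² = (2*4*13 - 19)² = (104 - 19)² = 85² = 7225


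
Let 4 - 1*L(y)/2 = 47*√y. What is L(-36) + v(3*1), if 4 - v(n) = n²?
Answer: 3 - 564*I ≈ 3.0 - 564.0*I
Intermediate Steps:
v(n) = 4 - n²
L(y) = 8 - 94*√y
L(-36) + v(3*1) = (8 - 564*I) + (4 - (3*1)²) = (8 - 564*I) + (4 - 1*3²) = (8 - 564*I) + (4 - 1*9) = (8 - 564*I) + (4 - 9) = (8 - 564*I) - 5 = 3 - 564*I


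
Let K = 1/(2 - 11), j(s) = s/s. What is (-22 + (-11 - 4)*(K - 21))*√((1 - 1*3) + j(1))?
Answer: 884*I/3 ≈ 294.67*I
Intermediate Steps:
j(s) = 1
K = -⅑ (K = 1/(-9) = -⅑ ≈ -0.11111)
(-22 + (-11 - 4)*(K - 21))*√((1 - 1*3) + j(1)) = (-22 + (-11 - 4)*(-⅑ - 21))*√((1 - 1*3) + 1) = (-22 - 15*(-190/9))*√((1 - 3) + 1) = (-22 + 950/3)*√(-2 + 1) = 884*√(-1)/3 = 884*I/3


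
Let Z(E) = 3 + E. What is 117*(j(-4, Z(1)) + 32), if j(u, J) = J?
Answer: 4212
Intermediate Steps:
117*(j(-4, Z(1)) + 32) = 117*((3 + 1) + 32) = 117*(4 + 32) = 117*36 = 4212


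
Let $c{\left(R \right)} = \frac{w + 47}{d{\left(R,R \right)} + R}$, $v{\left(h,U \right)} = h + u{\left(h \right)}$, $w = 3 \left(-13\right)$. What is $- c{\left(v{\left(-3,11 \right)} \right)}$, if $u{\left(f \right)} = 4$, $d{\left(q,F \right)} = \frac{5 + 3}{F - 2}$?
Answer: $\frac{8}{7} \approx 1.1429$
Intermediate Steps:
$d{\left(q,F \right)} = \frac{8}{-2 + F}$
$w = -39$
$v{\left(h,U \right)} = 4 + h$ ($v{\left(h,U \right)} = h + 4 = 4 + h$)
$c{\left(R \right)} = \frac{8}{R + \frac{8}{-2 + R}}$ ($c{\left(R \right)} = \frac{-39 + 47}{\frac{8}{-2 + R} + R} = \frac{8}{R + \frac{8}{-2 + R}}$)
$- c{\left(v{\left(-3,11 \right)} \right)} = - \frac{8 \left(-2 + \left(4 - 3\right)\right)}{8 + \left(4 - 3\right) \left(-2 + \left(4 - 3\right)\right)} = - \frac{8 \left(-2 + 1\right)}{8 + 1 \left(-2 + 1\right)} = - \frac{8 \left(-1\right)}{8 + 1 \left(-1\right)} = - \frac{8 \left(-1\right)}{8 - 1} = - \frac{8 \left(-1\right)}{7} = \left(-1\right) \left(- \frac{8}{7}\right) = \frac{8}{7}$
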